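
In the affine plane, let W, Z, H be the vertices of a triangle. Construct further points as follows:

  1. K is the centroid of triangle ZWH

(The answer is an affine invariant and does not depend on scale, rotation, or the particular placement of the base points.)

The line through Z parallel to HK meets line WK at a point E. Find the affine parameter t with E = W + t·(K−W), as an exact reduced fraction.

Assign W = (0, 0), Z = (1, 0), H = (0, 1) — the answer is frame-independent, so this choice is without loss of generality.
1. K is the centroid of triangle ZWH ⇒ K = (1/3, 1/3)
through Z parallel to HK: direction (1/3, -2/3); meets WK at E = (2/3, 2/3)
E = W + t·(K−W) with t = 2

t = 2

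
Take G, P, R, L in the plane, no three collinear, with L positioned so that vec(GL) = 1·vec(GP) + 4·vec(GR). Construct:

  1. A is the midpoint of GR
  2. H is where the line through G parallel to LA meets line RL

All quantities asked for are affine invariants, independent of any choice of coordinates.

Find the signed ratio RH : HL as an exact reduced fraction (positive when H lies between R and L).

Assign G = (0, 0), P = (1, 0), R = (0, 1), L = (1, 4) — the answer is frame-independent, so this choice is without loss of generality.
1. A is the midpoint of GR ⇒ A = (0, 1/2)
2. H is where the line through G parallel to LA meets line RL ⇒ H = (2, 7)
H = R + t·(L−R) with t = 2, so RH:HL = t:(1−t) = 2:-1

RH:HL = -2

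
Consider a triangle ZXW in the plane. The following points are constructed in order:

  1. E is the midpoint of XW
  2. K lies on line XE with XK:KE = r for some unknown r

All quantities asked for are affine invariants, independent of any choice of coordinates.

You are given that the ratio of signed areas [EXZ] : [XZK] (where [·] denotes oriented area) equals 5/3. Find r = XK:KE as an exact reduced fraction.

Work in coordinates with Z = (0, 0), X = (1, 0), W = (0, 1).
1. E is the midpoint of XW ⇒ E = (1/2, 1/2)
2. With XK:KE = r, write λ = r/(r+1) so K = X + λ·(E−X); K is affine-linear in λ
Every point depending on K is an affine combination of K and λ-independent points, so each such coordinate is linear in λ; the λ² term in each signed area is a multiple of (E−X)×(E−X) = 0, so 2·[EXZ] and 2·[XZK] are each linear in λ. Evaluating at λ=0 and λ=1:
  2·[EXZ] = -1/2,   2·[XZK] = -1/2·λ
So [EXZ]:[XZK] = (-1/2) / (-1/2·λ). Setting this equal to 5/3:
  -1/2 = 5/3·(-1/2·λ)  ⇒  λ = 3/5
Then r = λ/(1−λ) = (3/5)/(2/5) = 3/2. Check: with r = 3/2, K = (7/10, 3/10) and [EXZ]:[XZK] = 5/3 as required.

r = 3/2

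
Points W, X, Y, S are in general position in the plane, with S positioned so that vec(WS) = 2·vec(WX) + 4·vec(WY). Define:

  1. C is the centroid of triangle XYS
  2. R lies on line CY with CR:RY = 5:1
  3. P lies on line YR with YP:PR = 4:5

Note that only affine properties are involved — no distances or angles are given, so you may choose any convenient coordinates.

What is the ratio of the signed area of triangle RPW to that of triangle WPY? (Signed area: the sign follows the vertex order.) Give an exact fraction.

Assign W = (0, 0), X = (1, 0), Y = (0, 1), S = (2, 4) — the answer is frame-independent, so this choice is without loss of generality.
1. C is the centroid of triangle XYS ⇒ C = (1, 5/3)
2. R lies on line CY with CR:RY = 5:1 ⇒ R = (1/6, 10/9)
3. P lies on line YR with YP:PR = 4:5 ⇒ P = (2/27, 85/81)
2·[RPW] = 5/54, 2·[WPY] = 2/27
[RPW]:[WPY] = 5/54:2/27 = 5/4

[RPW]:[WPY] = 5/4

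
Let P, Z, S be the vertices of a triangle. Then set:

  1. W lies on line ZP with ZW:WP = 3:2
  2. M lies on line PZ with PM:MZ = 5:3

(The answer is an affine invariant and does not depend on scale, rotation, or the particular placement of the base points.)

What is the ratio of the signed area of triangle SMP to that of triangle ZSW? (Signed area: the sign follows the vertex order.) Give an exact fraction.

[SMP]:[ZSW] = -25/24

Work in coordinates with P = (0, 0), Z = (1, 0), S = (0, 1).
1. W lies on line ZP with ZW:WP = 3:2 ⇒ W = (2/5, 0)
2. M lies on line PZ with PM:MZ = 5:3 ⇒ M = (5/8, 0)
2·[SMP] = -5/8, 2·[ZSW] = 3/5
[SMP]:[ZSW] = -5/8:3/5 = -25/24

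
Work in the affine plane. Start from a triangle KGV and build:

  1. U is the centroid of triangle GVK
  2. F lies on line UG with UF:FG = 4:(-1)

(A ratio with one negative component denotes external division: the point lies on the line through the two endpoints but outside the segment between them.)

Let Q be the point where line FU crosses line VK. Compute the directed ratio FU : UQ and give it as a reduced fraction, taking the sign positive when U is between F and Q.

FU:UQ = 8/3

Set K = (0, 0), G = (1, 0), V = (0, 1); any affine frame gives the same invariant.
1. U is the centroid of triangle GVK ⇒ U = (1/3, 1/3)
2. F lies on line UG with UF:FG = 4:(-1) ⇒ F = (11/9, -1/9)
line FU meets VK at Q = (0, 1/2)
U = F + t·(Q−F) with t = 8/11, so FU:UQ = 8/11:3/11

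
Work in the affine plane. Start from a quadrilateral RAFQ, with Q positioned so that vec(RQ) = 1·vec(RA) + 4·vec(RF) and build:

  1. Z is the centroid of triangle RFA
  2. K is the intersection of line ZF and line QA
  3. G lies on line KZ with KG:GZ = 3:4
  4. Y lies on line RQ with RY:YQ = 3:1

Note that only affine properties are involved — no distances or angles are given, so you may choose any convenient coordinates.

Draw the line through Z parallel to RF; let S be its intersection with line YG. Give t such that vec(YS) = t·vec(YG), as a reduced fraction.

t = 35/3

Set R = (0, 0), A = (1, 0), F = (0, 1), Q = (1, 4); any affine frame gives the same invariant.
1. Z is the centroid of triangle RFA ⇒ Z = (1/3, 1/3)
2. K is the intersection of line ZF and line QA ⇒ K = (1, -1)
3. G lies on line KZ with KG:GZ = 3:4 ⇒ G = (5/7, -3/7)
4. Y lies on line RQ with RY:YQ = 3:1 ⇒ Y = (3/4, 3)
through Z parallel to RF: direction (0, 1); meets YG at S = (1/3, -37)
S = Y + t·(G−Y) with t = 35/3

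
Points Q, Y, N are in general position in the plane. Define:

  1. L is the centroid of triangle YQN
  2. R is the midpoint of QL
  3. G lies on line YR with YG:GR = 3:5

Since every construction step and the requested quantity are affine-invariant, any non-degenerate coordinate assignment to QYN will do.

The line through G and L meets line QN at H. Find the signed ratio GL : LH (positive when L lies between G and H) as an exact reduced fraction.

Set Q = (0, 0), Y = (1, 0), N = (0, 1); any affine frame gives the same invariant.
1. L is the centroid of triangle YQN ⇒ L = (1/3, 1/3)
2. R is the midpoint of QL ⇒ R = (1/6, 1/6)
3. G lies on line YR with YG:GR = 3:5 ⇒ G = (11/16, 1/16)
line GL meets QN at H = (0, 10/17)
L = G + t·(H−G) with t = 17/33, so GL:LH = 17/33:16/33

GL:LH = 17/16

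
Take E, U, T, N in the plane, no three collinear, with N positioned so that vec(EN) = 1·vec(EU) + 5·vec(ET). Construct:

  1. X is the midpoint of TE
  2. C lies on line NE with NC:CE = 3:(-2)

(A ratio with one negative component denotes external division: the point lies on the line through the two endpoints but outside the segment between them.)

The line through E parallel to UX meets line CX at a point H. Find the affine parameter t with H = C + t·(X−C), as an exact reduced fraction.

t = 22/23

Assign E = (0, 0), U = (1, 0), T = (0, 1), N = (1, 5) — the answer is frame-independent, so this choice is without loss of generality.
1. X is the midpoint of TE ⇒ X = (0, 1/2)
2. C lies on line NE with NC:CE = 3:(-2) ⇒ C = (-2, -10)
through E parallel to UX: direction (-1, 1/2); meets CX at H = (-2/23, 1/23)
H = C + t·(X−C) with t = 22/23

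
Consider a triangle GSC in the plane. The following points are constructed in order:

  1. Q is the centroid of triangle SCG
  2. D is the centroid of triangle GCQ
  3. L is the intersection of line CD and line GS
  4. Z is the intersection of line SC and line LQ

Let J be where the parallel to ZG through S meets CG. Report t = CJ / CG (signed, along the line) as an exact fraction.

t = 7/3

Set G = (0, 0), S = (1, 0), C = (0, 1); any affine frame gives the same invariant.
1. Q is the centroid of triangle SCG ⇒ Q = (1/3, 1/3)
2. D is the centroid of triangle GCQ ⇒ D = (1/9, 4/9)
3. L is the intersection of line CD and line GS ⇒ L = (1/5, 0)
4. Z is the intersection of line SC and line LQ ⇒ Z = (3/7, 4/7)
through S parallel to ZG: direction (-3/7, -4/7); meets CG at J = (0, -4/3)
J = C + t·(G−C) with t = 7/3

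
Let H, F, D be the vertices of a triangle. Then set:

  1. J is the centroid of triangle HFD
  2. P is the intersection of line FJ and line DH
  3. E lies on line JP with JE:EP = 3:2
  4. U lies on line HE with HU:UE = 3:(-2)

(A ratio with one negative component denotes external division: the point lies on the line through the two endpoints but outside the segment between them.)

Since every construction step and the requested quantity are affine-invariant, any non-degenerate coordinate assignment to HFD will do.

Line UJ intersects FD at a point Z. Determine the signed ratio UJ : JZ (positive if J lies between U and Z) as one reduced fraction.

Set H = (0, 0), F = (1, 0), D = (0, 1); any affine frame gives the same invariant.
1. J is the centroid of triangle HFD ⇒ J = (1/3, 1/3)
2. P is the intersection of line FJ and line DH ⇒ P = (0, 1/2)
3. E lies on line JP with JE:EP = 3:2 ⇒ E = (2/15, 13/30)
4. U lies on line HE with HU:UE = 3:(-2) ⇒ U = (2/5, 13/10)
line UJ meets FD at Z = (11/31, 20/31)
J = U + t·(Z−U) with t = 31/21, so UJ:JZ = 31/21:-10/21

UJ:JZ = -31/10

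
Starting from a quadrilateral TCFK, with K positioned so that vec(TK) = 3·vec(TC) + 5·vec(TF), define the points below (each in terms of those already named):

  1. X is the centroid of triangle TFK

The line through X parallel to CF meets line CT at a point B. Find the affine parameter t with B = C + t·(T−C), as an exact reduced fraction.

t = -2

Choose coordinates T = (0, 0), C = (1, 0), F = (0, 1), K = (3, 5).
1. X is the centroid of triangle TFK ⇒ X = (1, 2)
through X parallel to CF: direction (-1, 1); meets CT at B = (3, 0)
B = C + t·(T−C) with t = -2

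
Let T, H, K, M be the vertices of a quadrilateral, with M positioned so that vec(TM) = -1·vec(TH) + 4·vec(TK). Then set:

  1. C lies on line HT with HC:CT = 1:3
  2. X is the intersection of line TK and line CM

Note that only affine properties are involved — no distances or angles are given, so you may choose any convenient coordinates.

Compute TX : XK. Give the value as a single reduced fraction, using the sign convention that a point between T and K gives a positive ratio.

Assign T = (0, 0), H = (1, 0), K = (0, 1), M = (-1, 4) — the answer is frame-independent, so this choice is without loss of generality.
1. C lies on line HT with HC:CT = 1:3 ⇒ C = (3/4, 0)
2. X is the intersection of line TK and line CM ⇒ X = (0, 12/7)
X = T + t·(K−T) with t = 12/7, so TX:XK = t:(1−t) = 12/7:-5/7

TX:XK = -12/5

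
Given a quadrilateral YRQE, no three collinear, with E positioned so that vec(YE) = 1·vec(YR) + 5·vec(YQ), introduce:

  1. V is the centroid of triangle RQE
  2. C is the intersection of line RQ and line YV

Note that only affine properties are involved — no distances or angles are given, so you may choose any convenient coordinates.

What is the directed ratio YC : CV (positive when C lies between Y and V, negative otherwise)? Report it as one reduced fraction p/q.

YC:CV = 3/5

Assign Y = (0, 0), R = (1, 0), Q = (0, 1), E = (1, 5) — the answer is frame-independent, so this choice is without loss of generality.
1. V is the centroid of triangle RQE ⇒ V = (2/3, 2)
2. C is the intersection of line RQ and line YV ⇒ C = (1/4, 3/4)
C = Y + t·(V−Y) with t = 3/8, so YC:CV = t:(1−t) = 3/8:5/8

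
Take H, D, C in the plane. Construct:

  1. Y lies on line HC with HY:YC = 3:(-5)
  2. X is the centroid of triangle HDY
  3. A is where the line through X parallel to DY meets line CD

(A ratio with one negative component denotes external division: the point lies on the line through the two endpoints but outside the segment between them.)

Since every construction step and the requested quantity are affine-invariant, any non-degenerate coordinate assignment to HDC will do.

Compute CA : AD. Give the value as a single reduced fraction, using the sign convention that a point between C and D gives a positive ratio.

CA:AD = 4

Work in coordinates with H = (0, 0), D = (1, 0), C = (0, 1).
1. Y lies on line HC with HY:YC = 3:(-5) ⇒ Y = (0, -3/2)
2. X is the centroid of triangle HDY ⇒ X = (1/3, -1/2)
3. A is where the line through X parallel to DY meets line CD ⇒ A = (4/5, 1/5)
A = C + t·(D−C) with t = 4/5, so CA:AD = t:(1−t) = 4/5:1/5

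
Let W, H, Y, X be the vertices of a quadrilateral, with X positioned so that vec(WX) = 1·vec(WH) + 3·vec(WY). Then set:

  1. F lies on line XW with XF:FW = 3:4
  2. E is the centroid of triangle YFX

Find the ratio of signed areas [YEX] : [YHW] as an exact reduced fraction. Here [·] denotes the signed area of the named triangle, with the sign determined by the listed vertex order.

[YEX]:[YHW] = -1/7

Assign W = (0, 0), H = (1, 0), Y = (0, 1), X = (1, 3) — the answer is frame-independent, so this choice is without loss of generality.
1. F lies on line XW with XF:FW = 3:4 ⇒ F = (4/7, 12/7)
2. E is the centroid of triangle YFX ⇒ E = (11/21, 40/21)
2·[YEX] = 1/7, 2·[YHW] = -1
[YEX]:[YHW] = 1/7:-1 = -1/7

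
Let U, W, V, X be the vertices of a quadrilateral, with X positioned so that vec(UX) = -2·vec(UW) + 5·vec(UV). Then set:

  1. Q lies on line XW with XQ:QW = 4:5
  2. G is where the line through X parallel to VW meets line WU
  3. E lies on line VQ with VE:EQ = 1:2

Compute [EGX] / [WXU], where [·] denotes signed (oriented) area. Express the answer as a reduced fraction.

Work in coordinates with U = (0, 0), W = (1, 0), V = (0, 1), X = (-2, 5).
1. Q lies on line XW with XQ:QW = 4:5 ⇒ Q = (-2/3, 25/9)
2. G is where the line through X parallel to VW meets line WU ⇒ G = (3, 0)
3. E lies on line VQ with VE:EQ = 1:2 ⇒ E = (-2/9, 43/27)
2·[EGX] = 220/27, 2·[WXU] = 5
[EGX]:[WXU] = 220/27:5 = 44/27

[EGX]:[WXU] = 44/27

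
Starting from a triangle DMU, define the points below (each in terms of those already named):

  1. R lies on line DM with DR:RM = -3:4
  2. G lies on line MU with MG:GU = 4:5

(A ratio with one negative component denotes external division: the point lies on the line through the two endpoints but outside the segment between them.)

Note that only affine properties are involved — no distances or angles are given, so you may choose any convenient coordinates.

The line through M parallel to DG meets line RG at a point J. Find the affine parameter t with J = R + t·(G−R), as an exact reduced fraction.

t = 4/3

Assign D = (0, 0), M = (1, 0), U = (0, 1) — the answer is frame-independent, so this choice is without loss of generality.
1. R lies on line DM with DR:RM = -3:4 ⇒ R = (-3, 0)
2. G lies on line MU with MG:GU = 4:5 ⇒ G = (5/9, 4/9)
through M parallel to DG: direction (5/9, 4/9); meets RG at J = (47/27, 16/27)
J = R + t·(G−R) with t = 4/3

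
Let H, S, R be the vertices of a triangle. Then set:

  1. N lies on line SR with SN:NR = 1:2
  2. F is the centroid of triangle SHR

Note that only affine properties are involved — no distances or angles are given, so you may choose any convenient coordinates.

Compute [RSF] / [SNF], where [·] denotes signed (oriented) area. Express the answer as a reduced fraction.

Set H = (0, 0), S = (1, 0), R = (0, 1); any affine frame gives the same invariant.
1. N lies on line SR with SN:NR = 1:2 ⇒ N = (2/3, 1/3)
2. F is the centroid of triangle SHR ⇒ F = (1/3, 1/3)
2·[RSF] = -1/3, 2·[SNF] = 1/9
[RSF]:[SNF] = -1/3:1/9 = -3

[RSF]:[SNF] = -3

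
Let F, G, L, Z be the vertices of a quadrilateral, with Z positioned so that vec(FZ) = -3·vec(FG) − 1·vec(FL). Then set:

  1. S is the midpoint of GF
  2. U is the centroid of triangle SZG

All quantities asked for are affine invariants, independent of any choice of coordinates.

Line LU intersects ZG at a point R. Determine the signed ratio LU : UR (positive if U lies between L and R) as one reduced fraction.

LU:UR = 29

Work in coordinates with F = (0, 0), G = (1, 0), L = (0, 1), Z = (-3, -1).
1. S is the midpoint of GF ⇒ S = (1/2, 0)
2. U is the centroid of triangle SZG ⇒ U = (-1/2, -1/3)
line LU meets ZG at R = (-15/29, -11/29)
U = L + t·(R−L) with t = 29/30, so LU:UR = 29/30:1/30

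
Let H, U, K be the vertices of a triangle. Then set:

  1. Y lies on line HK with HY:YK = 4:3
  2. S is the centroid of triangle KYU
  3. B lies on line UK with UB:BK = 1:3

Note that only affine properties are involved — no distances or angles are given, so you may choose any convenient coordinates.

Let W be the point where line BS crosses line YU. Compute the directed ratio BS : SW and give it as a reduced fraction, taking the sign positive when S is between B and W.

BS:SW = -1/4

Set H = (0, 0), U = (1, 0), K = (0, 1); any affine frame gives the same invariant.
1. Y lies on line HK with HY:YK = 4:3 ⇒ Y = (0, 4/7)
2. S is the centroid of triangle KYU ⇒ S = (1/3, 11/21)
3. B lies on line UK with UB:BK = 1:3 ⇒ B = (3/4, 1/4)
line BS meets YU at W = (2, -4/7)
S = B + t·(W−B) with t = -1/3, so BS:SW = -1/3:4/3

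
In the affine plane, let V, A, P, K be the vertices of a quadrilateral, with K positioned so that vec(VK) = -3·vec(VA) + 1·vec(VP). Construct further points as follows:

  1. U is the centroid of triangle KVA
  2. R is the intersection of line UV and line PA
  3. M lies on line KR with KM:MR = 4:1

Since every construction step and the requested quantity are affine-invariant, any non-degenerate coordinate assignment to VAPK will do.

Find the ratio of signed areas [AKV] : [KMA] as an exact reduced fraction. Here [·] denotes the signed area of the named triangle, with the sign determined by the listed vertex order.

Set V = (0, 0), A = (1, 0), P = (0, 1), K = (-3, 1); any affine frame gives the same invariant.
1. U is the centroid of triangle KVA ⇒ U = (-2/3, 1/3)
2. R is the intersection of line UV and line PA ⇒ R = (2, -1)
3. M lies on line KR with KM:MR = 4:1 ⇒ M = (1, -3/5)
2·[AKV] = 1, 2·[KMA] = 12/5
[AKV]:[KMA] = 1:12/5 = 5/12

[AKV]:[KMA] = 5/12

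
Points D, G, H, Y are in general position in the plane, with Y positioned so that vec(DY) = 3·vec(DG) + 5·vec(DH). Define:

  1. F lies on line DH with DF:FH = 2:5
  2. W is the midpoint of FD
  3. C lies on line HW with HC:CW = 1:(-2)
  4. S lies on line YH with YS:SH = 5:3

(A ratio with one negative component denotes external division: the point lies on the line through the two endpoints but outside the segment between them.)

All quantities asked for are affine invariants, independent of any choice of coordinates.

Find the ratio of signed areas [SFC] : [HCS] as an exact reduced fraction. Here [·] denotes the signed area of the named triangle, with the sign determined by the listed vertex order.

[SFC]:[HCS] = 11/6

Work in coordinates with D = (0, 0), G = (1, 0), H = (0, 1), Y = (3, 5).
1. F lies on line DH with DF:FH = 2:5 ⇒ F = (0, 2/7)
2. W is the midpoint of FD ⇒ W = (0, 1/7)
3. C lies on line HW with HC:CW = 1:(-2) ⇒ C = (0, 13/7)
4. S lies on line YH with YS:SH = 5:3 ⇒ S = (9/8, 5/2)
2·[SFC] = -99/56, 2·[HCS] = -27/28
[SFC]:[HCS] = -99/56:-27/28 = 11/6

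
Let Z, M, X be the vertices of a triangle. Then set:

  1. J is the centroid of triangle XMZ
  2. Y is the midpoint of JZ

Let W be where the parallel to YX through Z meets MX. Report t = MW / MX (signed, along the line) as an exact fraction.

Set Z = (0, 0), M = (1, 0), X = (0, 1); any affine frame gives the same invariant.
1. J is the centroid of triangle XMZ ⇒ J = (1/3, 1/3)
2. Y is the midpoint of JZ ⇒ Y = (1/6, 1/6)
through Z parallel to YX: direction (-1/6, 5/6); meets MX at W = (-1/4, 5/4)
W = M + t·(X−M) with t = 5/4

t = 5/4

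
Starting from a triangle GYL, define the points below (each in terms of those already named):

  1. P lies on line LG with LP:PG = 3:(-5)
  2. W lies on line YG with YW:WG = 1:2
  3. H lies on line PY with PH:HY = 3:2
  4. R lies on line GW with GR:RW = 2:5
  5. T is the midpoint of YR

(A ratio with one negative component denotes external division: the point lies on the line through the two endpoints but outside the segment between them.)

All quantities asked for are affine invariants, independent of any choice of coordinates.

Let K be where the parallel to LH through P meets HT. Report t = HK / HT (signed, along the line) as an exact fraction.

Work in coordinates with G = (0, 0), Y = (1, 0), L = (0, 1).
1. P lies on line LG with LP:PG = 3:(-5) ⇒ P = (0, 5/2)
2. W lies on line YG with YW:WG = 1:2 ⇒ W = (2/3, 0)
3. H lies on line PY with PH:HY = 3:2 ⇒ H = (3/5, 1)
4. R lies on line GW with GR:RW = 2:5 ⇒ R = (4/21, 0)
5. T is the midpoint of YR ⇒ T = (25/42, 0)
through P parallel to LH: direction (3/5, 0); meets HT at K = (17/28, 5/2)
K = H + t·(T−H) with t = -3/2

t = -3/2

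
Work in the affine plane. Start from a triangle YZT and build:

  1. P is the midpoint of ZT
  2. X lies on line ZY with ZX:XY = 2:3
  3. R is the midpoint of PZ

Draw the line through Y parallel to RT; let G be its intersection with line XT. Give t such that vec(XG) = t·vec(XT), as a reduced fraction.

t = -3/2

Work in coordinates with Y = (0, 0), Z = (1, 0), T = (0, 1).
1. P is the midpoint of ZT ⇒ P = (1/2, 1/2)
2. X lies on line ZY with ZX:XY = 2:3 ⇒ X = (3/5, 0)
3. R is the midpoint of PZ ⇒ R = (3/4, 1/4)
through Y parallel to RT: direction (-3/4, 3/4); meets XT at G = (3/2, -3/2)
G = X + t·(T−X) with t = -3/2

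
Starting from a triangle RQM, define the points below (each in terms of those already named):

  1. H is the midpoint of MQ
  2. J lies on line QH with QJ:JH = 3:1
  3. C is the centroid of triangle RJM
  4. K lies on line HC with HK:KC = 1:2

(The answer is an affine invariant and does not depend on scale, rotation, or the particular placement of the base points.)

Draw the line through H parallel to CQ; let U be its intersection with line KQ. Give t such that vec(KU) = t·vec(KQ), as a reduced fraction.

Assign R = (0, 0), Q = (1, 0), M = (0, 1) — the answer is frame-independent, so this choice is without loss of generality.
1. H is the midpoint of MQ ⇒ H = (1/2, 1/2)
2. J lies on line QH with QJ:JH = 3:1 ⇒ J = (5/8, 3/8)
3. C is the centroid of triangle RJM ⇒ C = (5/24, 11/24)
4. K lies on line HC with HK:KC = 1:2 ⇒ K = (29/72, 35/72)
through H parallel to CQ: direction (19/24, -11/24); meets KQ at U = (5/48, 35/48)
U = K + t·(Q−K) with t = -1/2

t = -1/2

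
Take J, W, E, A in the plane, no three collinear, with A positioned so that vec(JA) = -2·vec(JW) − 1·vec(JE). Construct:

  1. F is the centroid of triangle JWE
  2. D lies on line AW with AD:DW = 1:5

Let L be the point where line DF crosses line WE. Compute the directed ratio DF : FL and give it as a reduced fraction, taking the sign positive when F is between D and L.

Assign J = (0, 0), W = (1, 0), E = (0, 1), A = (-2, -1) — the answer is frame-independent, so this choice is without loss of generality.
1. F is the centroid of triangle JWE ⇒ F = (1/3, 1/3)
2. D lies on line AW with AD:DW = 1:5 ⇒ D = (-3/2, -5/6)
line DF meets WE at L = (29/54, 25/54)
F = D + t·(L−D) with t = 9/10, so DF:FL = 9/10:1/10

DF:FL = 9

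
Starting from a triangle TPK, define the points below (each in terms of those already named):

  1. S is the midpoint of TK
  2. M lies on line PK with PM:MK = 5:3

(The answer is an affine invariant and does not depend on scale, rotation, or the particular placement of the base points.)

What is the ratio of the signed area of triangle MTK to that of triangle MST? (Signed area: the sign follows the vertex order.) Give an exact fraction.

Work in coordinates with T = (0, 0), P = (1, 0), K = (0, 1).
1. S is the midpoint of TK ⇒ S = (0, 1/2)
2. M lies on line PK with PM:MK = 5:3 ⇒ M = (3/8, 5/8)
2·[MTK] = -3/8, 2·[MST] = 3/16
[MTK]:[MST] = -3/8:3/16 = -2

[MTK]:[MST] = -2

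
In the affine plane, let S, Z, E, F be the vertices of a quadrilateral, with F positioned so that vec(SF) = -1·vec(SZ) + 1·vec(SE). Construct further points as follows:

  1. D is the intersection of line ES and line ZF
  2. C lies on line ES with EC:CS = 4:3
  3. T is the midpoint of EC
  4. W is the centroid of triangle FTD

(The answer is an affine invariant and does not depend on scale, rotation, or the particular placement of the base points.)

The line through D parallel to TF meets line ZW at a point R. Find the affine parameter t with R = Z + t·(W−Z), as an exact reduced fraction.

t = 3/5

Assign S = (0, 0), Z = (1, 0), E = (0, 1), F = (-1, 1) — the answer is frame-independent, so this choice is without loss of generality.
1. D is the intersection of line ES and line ZF ⇒ D = (0, 1/2)
2. C lies on line ES with EC:CS = 4:3 ⇒ C = (0, 3/7)
3. T is the midpoint of EC ⇒ T = (0, 5/7)
4. W is the centroid of triangle FTD ⇒ W = (-1/3, 31/42)
through D parallel to TF: direction (-1, 2/7); meets ZW at R = (1/5, 31/70)
R = Z + t·(W−Z) with t = 3/5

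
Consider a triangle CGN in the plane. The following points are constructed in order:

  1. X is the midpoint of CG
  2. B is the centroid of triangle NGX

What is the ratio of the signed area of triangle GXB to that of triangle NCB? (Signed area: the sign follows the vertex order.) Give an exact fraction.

Set C = (0, 0), G = (1, 0), N = (0, 1); any affine frame gives the same invariant.
1. X is the midpoint of CG ⇒ X = (1/2, 0)
2. B is the centroid of triangle NGX ⇒ B = (1/2, 1/3)
2·[GXB] = -1/6, 2·[NCB] = 1/2
[GXB]:[NCB] = -1/6:1/2 = -1/3

[GXB]:[NCB] = -1/3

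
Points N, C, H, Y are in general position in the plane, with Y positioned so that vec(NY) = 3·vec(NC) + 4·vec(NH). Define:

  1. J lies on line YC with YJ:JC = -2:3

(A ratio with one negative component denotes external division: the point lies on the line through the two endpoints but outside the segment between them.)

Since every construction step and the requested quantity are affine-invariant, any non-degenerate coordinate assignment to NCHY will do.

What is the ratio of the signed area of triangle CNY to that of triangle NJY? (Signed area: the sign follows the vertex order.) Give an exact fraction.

Assign N = (0, 0), C = (1, 0), H = (0, 1), Y = (3, 4) — the answer is frame-independent, so this choice is without loss of generality.
1. J lies on line YC with YJ:JC = -2:3 ⇒ J = (7, 12)
2·[CNY] = -4, 2·[NJY] = -8
[CNY]:[NJY] = -4:-8 = 1/2

[CNY]:[NJY] = 1/2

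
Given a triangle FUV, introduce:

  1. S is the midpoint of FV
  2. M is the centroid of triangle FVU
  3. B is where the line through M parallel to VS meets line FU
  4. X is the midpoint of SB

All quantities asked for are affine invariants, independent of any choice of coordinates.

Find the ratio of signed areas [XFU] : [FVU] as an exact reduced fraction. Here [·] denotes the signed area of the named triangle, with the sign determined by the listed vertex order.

Assign F = (0, 0), U = (1, 0), V = (0, 1) — the answer is frame-independent, so this choice is without loss of generality.
1. S is the midpoint of FV ⇒ S = (0, 1/2)
2. M is the centroid of triangle FVU ⇒ M = (1/3, 1/3)
3. B is where the line through M parallel to VS meets line FU ⇒ B = (1/3, 0)
4. X is the midpoint of SB ⇒ X = (1/6, 1/4)
2·[XFU] = 1/4, 2·[FVU] = -1
[XFU]:[FVU] = 1/4:-1 = -1/4

[XFU]:[FVU] = -1/4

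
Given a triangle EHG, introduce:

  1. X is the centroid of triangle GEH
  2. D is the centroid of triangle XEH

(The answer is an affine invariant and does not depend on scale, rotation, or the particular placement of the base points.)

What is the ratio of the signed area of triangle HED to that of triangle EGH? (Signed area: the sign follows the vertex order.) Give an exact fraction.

Set E = (0, 0), H = (1, 0), G = (0, 1); any affine frame gives the same invariant.
1. X is the centroid of triangle GEH ⇒ X = (1/3, 1/3)
2. D is the centroid of triangle XEH ⇒ D = (4/9, 1/9)
2·[HED] = -1/9, 2·[EGH] = -1
[HED]:[EGH] = -1/9:-1 = 1/9

[HED]:[EGH] = 1/9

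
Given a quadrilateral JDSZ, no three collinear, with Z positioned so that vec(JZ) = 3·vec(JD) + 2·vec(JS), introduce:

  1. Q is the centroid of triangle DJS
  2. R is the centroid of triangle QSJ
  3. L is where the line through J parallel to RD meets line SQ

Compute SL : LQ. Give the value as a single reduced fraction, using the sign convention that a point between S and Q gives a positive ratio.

SL:LQ = -2

Assign J = (0, 0), D = (1, 0), S = (0, 1), Z = (3, 2) — the answer is frame-independent, so this choice is without loss of generality.
1. Q is the centroid of triangle DJS ⇒ Q = (1/3, 1/3)
2. R is the centroid of triangle QSJ ⇒ R = (1/9, 4/9)
3. L is where the line through J parallel to RD meets line SQ ⇒ L = (2/3, -1/3)
L = S + t·(Q−S) with t = 2, so SL:LQ = t:(1−t) = 2:-1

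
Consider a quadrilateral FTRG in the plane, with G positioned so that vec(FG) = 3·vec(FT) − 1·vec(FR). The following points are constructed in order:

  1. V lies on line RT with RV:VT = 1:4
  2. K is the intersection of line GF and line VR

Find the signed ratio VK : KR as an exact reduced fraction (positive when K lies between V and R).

Work in coordinates with F = (0, 0), T = (1, 0), R = (0, 1), G = (3, -1).
1. V lies on line RT with RV:VT = 1:4 ⇒ V = (1/5, 4/5)
2. K is the intersection of line GF and line VR ⇒ K = (3/2, -1/2)
K = V + t·(R−V) with t = -13/2, so VK:KR = t:(1−t) = -13/2:15/2

VK:KR = -13/15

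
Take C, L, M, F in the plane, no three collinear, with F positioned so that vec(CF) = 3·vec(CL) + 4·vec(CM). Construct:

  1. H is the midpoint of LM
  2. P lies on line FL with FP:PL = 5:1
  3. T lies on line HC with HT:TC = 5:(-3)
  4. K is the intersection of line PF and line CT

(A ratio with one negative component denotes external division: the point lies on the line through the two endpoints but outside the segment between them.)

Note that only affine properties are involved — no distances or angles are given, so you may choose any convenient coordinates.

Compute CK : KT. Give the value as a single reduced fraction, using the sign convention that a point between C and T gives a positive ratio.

Choose coordinates C = (0, 0), L = (1, 0), M = (0, 1), F = (3, 4).
1. H is the midpoint of LM ⇒ H = (1/2, 1/2)
2. P lies on line FL with FP:PL = 5:1 ⇒ P = (4/3, 2/3)
3. T lies on line HC with HT:TC = 5:(-3) ⇒ T = (-3/4, -3/4)
4. K is the intersection of line PF and line CT ⇒ K = (2, 2)
K = C + t·(T−C) with t = -8/3, so CK:KT = t:(1−t) = -8/3:11/3

CK:KT = -8/11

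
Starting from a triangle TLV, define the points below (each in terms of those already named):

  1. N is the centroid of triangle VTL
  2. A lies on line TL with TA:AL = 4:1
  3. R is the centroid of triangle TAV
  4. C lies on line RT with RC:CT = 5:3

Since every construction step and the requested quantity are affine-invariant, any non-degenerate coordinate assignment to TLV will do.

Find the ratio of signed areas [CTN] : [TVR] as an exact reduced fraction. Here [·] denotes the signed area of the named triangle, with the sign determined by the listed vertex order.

Work in coordinates with T = (0, 0), L = (1, 0), V = (0, 1).
1. N is the centroid of triangle VTL ⇒ N = (1/3, 1/3)
2. A lies on line TL with TA:AL = 4:1 ⇒ A = (4/5, 0)
3. R is the centroid of triangle TAV ⇒ R = (4/15, 1/3)
4. C lies on line RT with RC:CT = 5:3 ⇒ C = (1/10, 1/8)
2·[CTN] = 1/120, 2·[TVR] = -4/15
[CTN]:[TVR] = 1/120:-4/15 = -1/32

[CTN]:[TVR] = -1/32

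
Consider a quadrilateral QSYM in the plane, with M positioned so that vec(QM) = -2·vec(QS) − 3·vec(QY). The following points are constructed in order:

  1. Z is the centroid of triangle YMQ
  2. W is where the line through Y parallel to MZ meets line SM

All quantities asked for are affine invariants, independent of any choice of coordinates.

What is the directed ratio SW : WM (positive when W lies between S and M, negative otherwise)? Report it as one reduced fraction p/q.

SW:WM = -11/2

Set Q = (0, 0), S = (1, 0), Y = (0, 1), M = (-2, -3); any affine frame gives the same invariant.
1. Z is the centroid of triangle YMQ ⇒ Z = (-2/3, -2/3)
2. W is where the line through Y parallel to MZ meets line SM ⇒ W = (-8/3, -11/3)
W = S + t·(M−S) with t = 11/9, so SW:WM = t:(1−t) = 11/9:-2/9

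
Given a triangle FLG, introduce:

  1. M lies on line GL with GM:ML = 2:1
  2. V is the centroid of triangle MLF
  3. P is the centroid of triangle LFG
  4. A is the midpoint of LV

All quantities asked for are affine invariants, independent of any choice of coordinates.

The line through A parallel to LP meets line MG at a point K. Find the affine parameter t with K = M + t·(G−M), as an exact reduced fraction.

t = -2/3

Set F = (0, 0), L = (1, 0), G = (0, 1); any affine frame gives the same invariant.
1. M lies on line GL with GM:ML = 2:1 ⇒ M = (2/3, 1/3)
2. V is the centroid of triangle MLF ⇒ V = (5/9, 1/9)
3. P is the centroid of triangle LFG ⇒ P = (1/3, 1/3)
4. A is the midpoint of LV ⇒ A = (7/9, 1/18)
through A parallel to LP: direction (-2/3, 1/3); meets MG at K = (10/9, -1/9)
K = M + t·(G−M) with t = -2/3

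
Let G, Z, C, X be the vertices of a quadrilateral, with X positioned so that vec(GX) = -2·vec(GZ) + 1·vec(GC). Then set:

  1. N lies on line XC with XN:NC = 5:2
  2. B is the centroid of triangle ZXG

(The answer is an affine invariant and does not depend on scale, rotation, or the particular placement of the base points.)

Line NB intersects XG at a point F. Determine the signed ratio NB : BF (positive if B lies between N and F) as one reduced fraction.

Set G = (0, 0), Z = (1, 0), C = (0, 1), X = (-2, 1); any affine frame gives the same invariant.
1. N lies on line XC with XN:NC = 5:2 ⇒ N = (-4/7, 1)
2. B is the centroid of triangle ZXG ⇒ B = (-1/3, 1/3)
line NB meets XG at F = (-6/23, 3/23)
B = N + t·(F−N) with t = 23/30, so NB:BF = 23/30:7/30

NB:BF = 23/7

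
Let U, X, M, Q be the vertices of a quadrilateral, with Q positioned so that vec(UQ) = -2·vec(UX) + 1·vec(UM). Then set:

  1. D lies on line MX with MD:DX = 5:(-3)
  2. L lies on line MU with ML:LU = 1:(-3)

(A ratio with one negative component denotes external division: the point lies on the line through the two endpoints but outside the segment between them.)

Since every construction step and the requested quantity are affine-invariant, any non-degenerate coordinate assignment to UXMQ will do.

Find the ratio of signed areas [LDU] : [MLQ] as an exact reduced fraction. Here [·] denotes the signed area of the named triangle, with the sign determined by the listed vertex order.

[LDU]:[MLQ] = -15/4

Set U = (0, 0), X = (1, 0), M = (0, 1), Q = (-2, 1); any affine frame gives the same invariant.
1. D lies on line MX with MD:DX = 5:(-3) ⇒ D = (5/2, -3/2)
2. L lies on line MU with ML:LU = 1:(-3) ⇒ L = (0, 3/2)
2·[LDU] = -15/4, 2·[MLQ] = 1
[LDU]:[MLQ] = -15/4:1 = -15/4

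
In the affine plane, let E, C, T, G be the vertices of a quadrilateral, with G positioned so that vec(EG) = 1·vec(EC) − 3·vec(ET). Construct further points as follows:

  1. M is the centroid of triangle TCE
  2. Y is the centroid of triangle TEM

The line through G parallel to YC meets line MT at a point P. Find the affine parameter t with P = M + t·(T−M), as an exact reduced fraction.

t = -6

Work in coordinates with E = (0, 0), C = (1, 0), T = (0, 1), G = (1, -3).
1. M is the centroid of triangle TCE ⇒ M = (1/3, 1/3)
2. Y is the centroid of triangle TEM ⇒ Y = (1/9, 4/9)
through G parallel to YC: direction (8/9, -4/9); meets MT at P = (7/3, -11/3)
P = M + t·(T−M) with t = -6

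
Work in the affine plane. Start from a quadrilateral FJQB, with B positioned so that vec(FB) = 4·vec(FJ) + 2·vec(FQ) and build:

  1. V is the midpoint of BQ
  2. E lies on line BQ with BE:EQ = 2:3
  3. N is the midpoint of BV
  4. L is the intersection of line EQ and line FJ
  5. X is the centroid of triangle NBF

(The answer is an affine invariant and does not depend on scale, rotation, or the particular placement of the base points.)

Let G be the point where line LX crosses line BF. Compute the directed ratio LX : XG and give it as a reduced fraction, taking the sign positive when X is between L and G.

LX:XG = 23

Choose coordinates F = (0, 0), J = (1, 0), Q = (0, 1), B = (4, 2).
1. V is the midpoint of BQ ⇒ V = (2, 3/2)
2. E lies on line BQ with BE:EQ = 2:3 ⇒ E = (12/5, 8/5)
3. N is the midpoint of BV ⇒ N = (3, 7/4)
4. L is the intersection of line EQ and line FJ ⇒ L = (-4, 0)
5. X is the centroid of triangle NBF ⇒ X = (7/3, 5/4)
line LX meets BF at G = (60/23, 30/23)
X = L + t·(G−L) with t = 23/24, so LX:XG = 23/24:1/24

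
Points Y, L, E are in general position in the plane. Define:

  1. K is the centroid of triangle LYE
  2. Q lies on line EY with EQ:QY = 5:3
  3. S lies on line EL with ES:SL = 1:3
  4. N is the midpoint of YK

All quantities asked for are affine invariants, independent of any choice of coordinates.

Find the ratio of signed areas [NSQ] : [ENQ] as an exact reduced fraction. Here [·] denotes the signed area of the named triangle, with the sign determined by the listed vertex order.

Work in coordinates with Y = (0, 0), L = (1, 0), E = (0, 1).
1. K is the centroid of triangle LYE ⇒ K = (1/3, 1/3)
2. Q lies on line EY with EQ:QY = 5:3 ⇒ Q = (0, 3/8)
3. S lies on line EL with ES:SL = 1:3 ⇒ S = (1/4, 3/4)
4. N is the midpoint of YK ⇒ N = (1/6, 1/6)
2·[NSQ] = 11/96, 2·[ENQ] = -5/48
[NSQ]:[ENQ] = 11/96:-5/48 = -11/10

[NSQ]:[ENQ] = -11/10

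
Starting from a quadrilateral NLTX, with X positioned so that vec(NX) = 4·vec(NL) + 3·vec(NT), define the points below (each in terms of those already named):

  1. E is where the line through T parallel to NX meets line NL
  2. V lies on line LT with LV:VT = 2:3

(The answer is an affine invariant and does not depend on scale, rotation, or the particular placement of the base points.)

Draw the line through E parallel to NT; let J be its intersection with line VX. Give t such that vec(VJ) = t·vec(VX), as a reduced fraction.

Choose coordinates N = (0, 0), L = (1, 0), T = (0, 1), X = (4, 3).
1. E is where the line through T parallel to NX meets line NL ⇒ E = (-4/3, 0)
2. V lies on line LT with LV:VT = 2:3 ⇒ V = (3/5, 2/5)
through E parallel to NT: direction (0, 1); meets VX at J = (-4/3, -55/51)
J = V + t·(X−V) with t = -29/51

t = -29/51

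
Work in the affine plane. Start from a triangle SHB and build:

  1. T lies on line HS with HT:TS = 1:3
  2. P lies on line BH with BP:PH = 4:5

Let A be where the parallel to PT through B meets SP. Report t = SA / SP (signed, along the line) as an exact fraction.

Assign S = (0, 0), H = (1, 0), B = (0, 1) — the answer is frame-independent, so this choice is without loss of generality.
1. T lies on line HS with HT:TS = 1:3 ⇒ T = (3/4, 0)
2. P lies on line BH with BP:PH = 4:5 ⇒ P = (4/9, 5/9)
through B parallel to PT: direction (11/36, -5/9); meets SP at A = (44/135, 11/27)
A = S + t·(P−S) with t = 11/15

t = 11/15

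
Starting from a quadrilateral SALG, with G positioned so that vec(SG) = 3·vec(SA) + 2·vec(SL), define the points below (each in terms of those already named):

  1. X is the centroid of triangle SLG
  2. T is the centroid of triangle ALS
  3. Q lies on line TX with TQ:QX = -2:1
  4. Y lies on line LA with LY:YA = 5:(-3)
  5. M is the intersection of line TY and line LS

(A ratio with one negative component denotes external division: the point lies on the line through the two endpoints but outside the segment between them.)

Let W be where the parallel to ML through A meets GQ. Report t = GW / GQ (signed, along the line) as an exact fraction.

t = 3/2

Set S = (0, 0), A = (1, 0), L = (0, 1), G = (3, 2); any affine frame gives the same invariant.
1. X is the centroid of triangle SLG ⇒ X = (1, 1)
2. T is the centroid of triangle ALS ⇒ T = (1/3, 1/3)
3. Q lies on line TX with TQ:QX = -2:1 ⇒ Q = (5/3, 5/3)
4. Y lies on line LA with LY:YA = 5:(-3) ⇒ Y = (5/2, -3/2)
5. M is the intersection of line TY and line LS ⇒ M = (0, 8/13)
through A parallel to ML: direction (0, 5/13); meets GQ at W = (1, 3/2)
W = G + t·(Q−G) with t = 3/2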